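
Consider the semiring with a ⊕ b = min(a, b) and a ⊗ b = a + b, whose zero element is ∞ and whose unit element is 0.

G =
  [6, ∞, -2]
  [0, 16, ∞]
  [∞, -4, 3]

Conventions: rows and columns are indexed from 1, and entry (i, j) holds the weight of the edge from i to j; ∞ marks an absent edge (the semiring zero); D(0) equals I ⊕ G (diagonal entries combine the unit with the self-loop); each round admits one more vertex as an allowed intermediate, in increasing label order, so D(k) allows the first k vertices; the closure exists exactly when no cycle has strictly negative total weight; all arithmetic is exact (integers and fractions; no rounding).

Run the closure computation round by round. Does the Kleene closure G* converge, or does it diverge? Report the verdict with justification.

D(0):
  [0, ∞, -2]
  [0, 0, ∞]
  [∞, -4, 0]
D(1):
  [0, ∞, -2]
  [0, 0, -2]
  [∞, -4, 0]
Detection: at round 2, diagonal entry (3, 3) turns strictly negative.
Key observation: the cycle 3->2->1->3 has total weight (-4) + 0 + (-2), which is strictly negative.
Answer: DIVERGES — negative cycle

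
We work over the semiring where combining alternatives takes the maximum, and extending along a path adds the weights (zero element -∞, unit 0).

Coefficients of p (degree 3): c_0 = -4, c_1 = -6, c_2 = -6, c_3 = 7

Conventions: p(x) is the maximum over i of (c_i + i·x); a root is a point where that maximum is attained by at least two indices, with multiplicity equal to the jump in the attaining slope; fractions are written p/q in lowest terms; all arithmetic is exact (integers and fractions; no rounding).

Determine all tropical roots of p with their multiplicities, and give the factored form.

hull edge (i=0, c=-4) to (i=3, c=7): slope 11/3, span 3
Factored form: p(x) = 7 ⊗ (x ⊕ (-11/3)) ⊗ (x ⊕ (-11/3)) ⊗ (x ⊕ (-11/3))
Answer: roots = -11/3 (mult 3)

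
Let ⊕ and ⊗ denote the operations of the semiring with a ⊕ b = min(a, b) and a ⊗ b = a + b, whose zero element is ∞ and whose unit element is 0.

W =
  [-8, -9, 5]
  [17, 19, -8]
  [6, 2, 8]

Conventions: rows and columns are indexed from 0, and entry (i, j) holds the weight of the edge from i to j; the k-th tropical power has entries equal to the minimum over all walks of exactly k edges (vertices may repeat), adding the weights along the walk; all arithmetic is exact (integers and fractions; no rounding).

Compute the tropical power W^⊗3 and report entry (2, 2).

W^⊗2:
  [-16, -17, -17]
  [-2, -6, 0]
  [-2, -3, -6]
W^⊗3:
  [-24, -25, -25]
  [-10, -11, -14]
  [-10, -11, -11]
Key observation: the optimum is the walk 2->0->1->2, with weight 6 + (-9) + (-8) = -11.
Optimal value attained by: walk 2->0->1->2.
Answer: (W^⊗3)[2][2] = -11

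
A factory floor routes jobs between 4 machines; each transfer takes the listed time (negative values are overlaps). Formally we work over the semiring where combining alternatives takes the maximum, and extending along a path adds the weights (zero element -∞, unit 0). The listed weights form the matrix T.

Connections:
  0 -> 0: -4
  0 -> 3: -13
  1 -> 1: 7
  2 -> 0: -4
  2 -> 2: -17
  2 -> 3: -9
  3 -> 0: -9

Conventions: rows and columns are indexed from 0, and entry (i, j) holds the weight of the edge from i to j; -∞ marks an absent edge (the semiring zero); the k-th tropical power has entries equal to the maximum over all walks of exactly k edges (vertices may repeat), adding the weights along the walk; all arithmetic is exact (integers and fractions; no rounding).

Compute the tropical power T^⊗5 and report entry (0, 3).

T^⊗2:
  [-8, -∞, -∞, -17]
  [-∞, 14, -∞, -∞]
  [-8, -∞, -34, -17]
  [-13, -∞, -∞, -22]
T^⊗3:
  [-12, -∞, -∞, -21]
  [-∞, 21, -∞, -∞]
  [-12, -∞, -51, -21]
  [-17, -∞, -∞, -26]
T^⊗4:
  [-16, -∞, -∞, -25]
  [-∞, 28, -∞, -∞]
  [-16, -∞, -68, -25]
  [-21, -∞, -∞, -30]
T^⊗5:
  [-20, -∞, -∞, -29]
  [-∞, 35, -∞, -∞]
  [-20, -∞, -85, -29]
  [-25, -∞, -∞, -34]
Key observation: the optimum is the walk 0->0->0->0->0->3, with weight (-4) + (-4) + (-4) + (-4) + (-13) = -29.
Optimal value attained by: walk 0->0->0->0->0->3.
Answer: (T^⊗5)[0][3] = -29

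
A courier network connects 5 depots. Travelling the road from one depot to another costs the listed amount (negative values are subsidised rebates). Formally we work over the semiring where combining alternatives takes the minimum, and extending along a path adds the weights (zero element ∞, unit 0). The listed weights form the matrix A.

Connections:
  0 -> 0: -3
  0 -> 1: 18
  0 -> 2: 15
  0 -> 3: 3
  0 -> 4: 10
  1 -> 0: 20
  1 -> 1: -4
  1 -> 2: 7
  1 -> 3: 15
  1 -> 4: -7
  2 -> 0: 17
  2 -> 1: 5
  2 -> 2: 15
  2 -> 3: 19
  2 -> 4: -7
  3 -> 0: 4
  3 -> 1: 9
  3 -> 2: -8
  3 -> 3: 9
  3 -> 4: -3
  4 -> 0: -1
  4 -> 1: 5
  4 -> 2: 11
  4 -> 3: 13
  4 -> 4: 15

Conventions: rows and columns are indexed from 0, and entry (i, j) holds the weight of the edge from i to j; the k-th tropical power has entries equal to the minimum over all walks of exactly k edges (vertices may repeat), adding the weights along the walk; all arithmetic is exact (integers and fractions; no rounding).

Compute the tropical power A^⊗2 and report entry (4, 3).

A^⊗2:
  [-6, 12, -5, 0, 0]
  [-8, -8, 3, 6, -11]
  [-8, -2, 4, 6, -2]
  [-4, -3, 1, 7, -15]
  [-4, 1, 5, 2, -2]
Key observation: the optimum is the walk 4->0->3, with weight (-1) + 3 = 2.
Optimal value attained by: walk 4->0->3.
Answer: (A^⊗2)[4][3] = 2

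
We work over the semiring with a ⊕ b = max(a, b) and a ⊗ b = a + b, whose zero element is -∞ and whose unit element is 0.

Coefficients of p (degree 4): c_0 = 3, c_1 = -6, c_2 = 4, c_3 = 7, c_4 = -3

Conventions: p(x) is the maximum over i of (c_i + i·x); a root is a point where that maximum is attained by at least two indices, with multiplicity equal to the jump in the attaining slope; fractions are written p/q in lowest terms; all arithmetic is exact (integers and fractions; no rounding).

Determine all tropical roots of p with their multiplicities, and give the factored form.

hull edge (i=0, c=3) to (i=3, c=7): slope 4/3, span 3
hull edge (i=3, c=7) to (i=4, c=-3): slope -10, span 1
Factored form: p(x) = -3 ⊗ (x ⊕ (-4/3)) ⊗ (x ⊕ (-4/3)) ⊗ (x ⊕ (-4/3)) ⊗ (x ⊕ 10)
Answer: roots = -4/3 (mult 3), 10 (mult 1)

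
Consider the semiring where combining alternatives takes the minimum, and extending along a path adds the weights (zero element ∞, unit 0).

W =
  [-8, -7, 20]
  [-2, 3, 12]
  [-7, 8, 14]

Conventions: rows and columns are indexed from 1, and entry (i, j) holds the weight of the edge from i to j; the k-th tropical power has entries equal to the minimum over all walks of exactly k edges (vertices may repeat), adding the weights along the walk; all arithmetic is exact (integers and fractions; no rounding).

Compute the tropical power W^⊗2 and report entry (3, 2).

W^⊗2:
  [-16, -15, 5]
  [-10, -9, 15]
  [-15, -14, 13]
Key observation: the optimum is the walk 3->1->2, with weight (-7) + (-7) = -14.
Optimal value attained by: walk 3->1->2.
Answer: (W^⊗2)[3][2] = -14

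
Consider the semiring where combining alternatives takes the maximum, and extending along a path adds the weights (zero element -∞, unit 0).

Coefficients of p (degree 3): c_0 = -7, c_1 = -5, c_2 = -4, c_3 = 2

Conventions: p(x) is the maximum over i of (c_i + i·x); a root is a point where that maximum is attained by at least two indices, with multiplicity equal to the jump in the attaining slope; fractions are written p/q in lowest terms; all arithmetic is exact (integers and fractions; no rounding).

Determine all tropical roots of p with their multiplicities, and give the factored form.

hull edge (i=0, c=-7) to (i=3, c=2): slope 3, span 3
Factored form: p(x) = 2 ⊗ (x ⊕ (-3)) ⊗ (x ⊕ (-3)) ⊗ (x ⊕ (-3))
Answer: roots = -3 (mult 3)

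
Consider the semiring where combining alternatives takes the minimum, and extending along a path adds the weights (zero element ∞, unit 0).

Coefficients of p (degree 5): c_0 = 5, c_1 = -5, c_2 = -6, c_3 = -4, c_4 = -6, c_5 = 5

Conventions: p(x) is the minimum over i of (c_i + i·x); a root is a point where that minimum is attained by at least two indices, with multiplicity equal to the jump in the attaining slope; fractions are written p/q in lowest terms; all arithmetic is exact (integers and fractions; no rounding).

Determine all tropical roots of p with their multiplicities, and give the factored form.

hull edge (i=0, c=5) to (i=1, c=-5): slope -10, span 1
hull edge (i=1, c=-5) to (i=2, c=-6): slope -1, span 1
hull edge (i=2, c=-6) to (i=4, c=-6): slope 0, span 2
hull edge (i=4, c=-6) to (i=5, c=5): slope 11, span 1
Factored form: p(x) = 5 ⊗ (x ⊕ (-11)) ⊗ (x ⊕ 0) ⊗ (x ⊕ 0) ⊗ (x ⊕ 1) ⊗ (x ⊕ 10)
Answer: roots = -11 (mult 1), 0 (mult 2), 1 (mult 1), 10 (mult 1)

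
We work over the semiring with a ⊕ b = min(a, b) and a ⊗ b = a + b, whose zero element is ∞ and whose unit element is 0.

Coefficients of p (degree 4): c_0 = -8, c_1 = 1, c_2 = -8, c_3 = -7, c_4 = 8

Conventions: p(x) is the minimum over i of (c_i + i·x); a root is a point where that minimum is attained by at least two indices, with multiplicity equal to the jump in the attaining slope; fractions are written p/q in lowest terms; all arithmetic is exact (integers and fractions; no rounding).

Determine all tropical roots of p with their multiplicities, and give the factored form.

hull edge (i=0, c=-8) to (i=2, c=-8): slope 0, span 2
hull edge (i=2, c=-8) to (i=3, c=-7): slope 1, span 1
hull edge (i=3, c=-7) to (i=4, c=8): slope 15, span 1
Factored form: p(x) = 8 ⊗ (x ⊕ (-15)) ⊗ (x ⊕ (-1)) ⊗ (x ⊕ 0) ⊗ (x ⊕ 0)
Answer: roots = -15 (mult 1), -1 (mult 1), 0 (mult 2)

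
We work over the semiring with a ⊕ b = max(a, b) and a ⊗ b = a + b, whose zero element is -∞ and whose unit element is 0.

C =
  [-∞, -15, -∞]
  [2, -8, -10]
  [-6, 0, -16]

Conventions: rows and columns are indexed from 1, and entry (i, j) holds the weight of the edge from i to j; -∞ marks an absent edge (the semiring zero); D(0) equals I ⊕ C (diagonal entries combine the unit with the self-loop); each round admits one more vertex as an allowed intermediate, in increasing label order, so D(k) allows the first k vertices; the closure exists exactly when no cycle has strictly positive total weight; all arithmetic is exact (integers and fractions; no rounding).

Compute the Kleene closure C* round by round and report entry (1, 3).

D(0):
  [0, -15, -∞]
  [2, 0, -10]
  [-6, 0, 0]
D(1):
  [0, -15, -∞]
  [2, 0, -10]
  [-6, 0, 0]
D(2):
  [0, -15, -25]
  [2, 0, -10]
  [2, 0, 0]
D(3):
  [0, -15, -25]
  [2, 0, -10]
  [2, 0, 0]
Answer: C*[1][3] = -25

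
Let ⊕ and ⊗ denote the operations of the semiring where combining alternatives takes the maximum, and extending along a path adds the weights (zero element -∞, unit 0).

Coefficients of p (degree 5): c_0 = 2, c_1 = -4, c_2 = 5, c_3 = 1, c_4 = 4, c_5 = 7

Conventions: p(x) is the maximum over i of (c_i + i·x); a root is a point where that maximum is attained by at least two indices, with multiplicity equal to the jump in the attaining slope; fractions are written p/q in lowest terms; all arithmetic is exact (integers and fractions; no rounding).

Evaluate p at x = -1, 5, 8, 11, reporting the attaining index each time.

p(-1) = max(2+0·(-1)=2, -4+1·(-1)=-5, 5+2·(-1)=3, 1+3·(-1)=-2, 4+4·(-1)=0, 7+5·(-1)=2) = 3 (attained by i=2)
p(5) = max(2+0·5=2, -4+1·5=1, 5+2·5=15, 1+3·5=16, 4+4·5=24, 7+5·5=32) = 32 (attained by i=5)
p(8) = max(2+0·8=2, -4+1·8=4, 5+2·8=21, 1+3·8=25, 4+4·8=36, 7+5·8=47) = 47 (attained by i=5)
p(11) = max(2+0·11=2, -4+1·11=7, 5+2·11=27, 1+3·11=34, 4+4·11=48, 7+5·11=62) = 62 (attained by i=5)
Answer: p(-1) = 3; p(5) = 32; p(8) = 47; p(11) = 62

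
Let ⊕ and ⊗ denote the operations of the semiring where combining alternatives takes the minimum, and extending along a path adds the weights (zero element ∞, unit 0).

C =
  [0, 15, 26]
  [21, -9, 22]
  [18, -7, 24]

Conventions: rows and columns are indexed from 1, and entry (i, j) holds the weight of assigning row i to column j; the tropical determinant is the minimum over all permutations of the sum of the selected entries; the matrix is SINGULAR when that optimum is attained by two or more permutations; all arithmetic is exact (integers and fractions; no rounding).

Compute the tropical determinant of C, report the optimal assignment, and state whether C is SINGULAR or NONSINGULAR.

σ = (1, 2, 3): 0 + (-9) + 24 = 15
σ = (1, 3, 2): 0 + 22 + (-7) = 15
σ = (2, 1, 3): 15 + 21 + 24 = 60
σ = (2, 3, 1): 15 + 22 + 18 = 55
σ = (3, 1, 2): 26 + 21 + (-7) = 40
σ = (3, 2, 1): 26 + (-9) + 18 = 35
Optimal value attained by: σ = (1, 2, 3).
Answer: det⊕(C) = 15; verdict: SINGULAR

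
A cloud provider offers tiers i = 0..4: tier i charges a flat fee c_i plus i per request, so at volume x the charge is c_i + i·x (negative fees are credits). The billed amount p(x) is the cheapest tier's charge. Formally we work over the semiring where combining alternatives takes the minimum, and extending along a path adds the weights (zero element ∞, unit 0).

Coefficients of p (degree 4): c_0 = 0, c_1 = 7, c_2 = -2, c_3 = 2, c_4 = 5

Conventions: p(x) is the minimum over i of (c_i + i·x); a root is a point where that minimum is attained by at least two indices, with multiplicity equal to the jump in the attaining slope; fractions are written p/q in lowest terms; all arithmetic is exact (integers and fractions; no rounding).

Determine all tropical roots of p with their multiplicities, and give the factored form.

hull edge (i=0, c=0) to (i=2, c=-2): slope -1, span 2
hull edge (i=2, c=-2) to (i=4, c=5): slope 7/2, span 2
Factored form: p(x) = 5 ⊗ (x ⊕ (-7/2)) ⊗ (x ⊕ (-7/2)) ⊗ (x ⊕ 1) ⊗ (x ⊕ 1)
Answer: roots = -7/2 (mult 2), 1 (mult 2)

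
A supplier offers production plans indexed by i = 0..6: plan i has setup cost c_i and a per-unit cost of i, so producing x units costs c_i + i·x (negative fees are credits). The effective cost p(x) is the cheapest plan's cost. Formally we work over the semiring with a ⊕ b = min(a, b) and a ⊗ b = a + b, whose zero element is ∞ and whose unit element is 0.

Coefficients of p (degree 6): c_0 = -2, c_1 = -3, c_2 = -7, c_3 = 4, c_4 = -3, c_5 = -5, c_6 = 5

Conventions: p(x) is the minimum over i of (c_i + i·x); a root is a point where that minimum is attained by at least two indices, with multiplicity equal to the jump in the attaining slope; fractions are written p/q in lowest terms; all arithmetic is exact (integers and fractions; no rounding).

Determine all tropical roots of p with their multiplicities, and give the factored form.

hull edge (i=0, c=-2) to (i=2, c=-7): slope -5/2, span 2
hull edge (i=2, c=-7) to (i=5, c=-5): slope 2/3, span 3
hull edge (i=5, c=-5) to (i=6, c=5): slope 10, span 1
Factored form: p(x) = 5 ⊗ (x ⊕ (-10)) ⊗ (x ⊕ (-2/3)) ⊗ (x ⊕ (-2/3)) ⊗ (x ⊕ (-2/3)) ⊗ (x ⊕ 5/2) ⊗ (x ⊕ 5/2)
Answer: roots = -10 (mult 1), -2/3 (mult 3), 5/2 (mult 2)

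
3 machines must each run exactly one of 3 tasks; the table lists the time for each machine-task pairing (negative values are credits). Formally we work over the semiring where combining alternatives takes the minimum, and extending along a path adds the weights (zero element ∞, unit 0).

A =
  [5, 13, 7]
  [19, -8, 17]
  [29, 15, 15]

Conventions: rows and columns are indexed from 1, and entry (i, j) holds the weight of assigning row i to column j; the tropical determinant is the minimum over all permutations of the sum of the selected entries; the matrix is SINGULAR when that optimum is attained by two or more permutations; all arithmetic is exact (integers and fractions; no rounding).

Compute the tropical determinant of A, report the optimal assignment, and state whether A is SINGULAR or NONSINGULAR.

σ = (1, 2, 3): 5 + (-8) + 15 = 12
σ = (1, 3, 2): 5 + 17 + 15 = 37
σ = (2, 1, 3): 13 + 19 + 15 = 47
σ = (2, 3, 1): 13 + 17 + 29 = 59
σ = (3, 1, 2): 7 + 19 + 15 = 41
σ = (3, 2, 1): 7 + (-8) + 29 = 28
Optimal value attained by: σ = (1, 2, 3).
Answer: det⊕(A) = 12; verdict: NONSINGULAR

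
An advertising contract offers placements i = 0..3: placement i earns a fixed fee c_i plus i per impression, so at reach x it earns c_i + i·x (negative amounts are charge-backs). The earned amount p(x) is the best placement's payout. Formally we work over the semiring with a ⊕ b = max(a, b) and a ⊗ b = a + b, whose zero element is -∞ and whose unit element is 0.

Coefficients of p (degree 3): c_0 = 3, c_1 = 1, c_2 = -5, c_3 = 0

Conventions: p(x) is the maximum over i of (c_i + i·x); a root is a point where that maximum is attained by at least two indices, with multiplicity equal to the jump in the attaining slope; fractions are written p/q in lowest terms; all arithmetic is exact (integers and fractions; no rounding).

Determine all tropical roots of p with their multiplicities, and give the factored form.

hull edge (i=0, c=3) to (i=3, c=0): slope -1, span 3
Factored form: p(x) = 0 ⊗ (x ⊕ 1) ⊗ (x ⊕ 1) ⊗ (x ⊕ 1)
Answer: roots = 1 (mult 3)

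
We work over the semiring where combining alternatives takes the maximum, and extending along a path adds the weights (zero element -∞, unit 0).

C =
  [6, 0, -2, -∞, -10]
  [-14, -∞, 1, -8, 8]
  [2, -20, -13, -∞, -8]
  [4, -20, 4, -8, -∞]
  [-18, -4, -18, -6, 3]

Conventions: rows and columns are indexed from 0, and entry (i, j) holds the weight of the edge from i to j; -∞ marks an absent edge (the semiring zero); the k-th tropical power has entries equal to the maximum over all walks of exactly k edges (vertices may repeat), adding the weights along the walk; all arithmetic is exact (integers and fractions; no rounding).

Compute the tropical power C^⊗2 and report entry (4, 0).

C^⊗2:
  [12, 6, 4, -8, 8]
  [3, 4, -4, 2, 11]
  [8, 2, 0, -14, -5]
  [10, 4, 2, -16, -4]
  [-2, -1, -2, -3, 6]
Key observation: the optimum is the walk 4->3->0, with weight (-6) + 4 = -2.
Optimal value attained by: walk 4->3->0.
Answer: (C^⊗2)[4][0] = -2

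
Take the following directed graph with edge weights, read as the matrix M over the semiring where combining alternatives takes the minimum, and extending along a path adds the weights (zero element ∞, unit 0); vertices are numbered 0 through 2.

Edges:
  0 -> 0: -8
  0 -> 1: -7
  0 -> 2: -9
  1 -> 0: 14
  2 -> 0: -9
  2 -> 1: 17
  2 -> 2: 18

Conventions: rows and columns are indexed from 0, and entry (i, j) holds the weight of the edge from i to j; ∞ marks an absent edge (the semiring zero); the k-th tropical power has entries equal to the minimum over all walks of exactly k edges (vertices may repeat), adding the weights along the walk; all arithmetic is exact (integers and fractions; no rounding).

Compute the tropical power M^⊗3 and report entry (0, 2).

M^⊗2:
  [-18, -15, -17]
  [6, 7, 5]
  [-17, -16, -18]
M^⊗3:
  [-26, -25, -27]
  [-4, -1, -3]
  [-27, -24, -26]
Key observation: the optimum is the walk 0->2->0->2, with weight (-9) + (-9) + (-9) = -27.
Optimal value attained by: walk 0->2->0->2.
Answer: (M^⊗3)[0][2] = -27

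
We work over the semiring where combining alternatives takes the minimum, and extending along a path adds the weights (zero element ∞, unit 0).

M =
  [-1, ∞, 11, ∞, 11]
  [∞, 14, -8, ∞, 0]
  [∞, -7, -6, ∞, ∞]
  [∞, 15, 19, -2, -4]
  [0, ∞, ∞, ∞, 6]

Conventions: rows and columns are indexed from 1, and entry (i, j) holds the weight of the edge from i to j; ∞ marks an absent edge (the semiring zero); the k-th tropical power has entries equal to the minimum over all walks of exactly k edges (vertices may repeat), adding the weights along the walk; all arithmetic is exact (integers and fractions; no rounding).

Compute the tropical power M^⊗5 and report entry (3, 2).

M^⊗2:
  [-2, 4, 5, ∞, 10]
  [0, -15, -14, ∞, 6]
  [∞, -13, -15, ∞, -7]
  [-4, 12, 7, -4, -6]
  [-1, ∞, 11, ∞, 11]
M^⊗3:
  [-3, -2, -4, ∞, 4]
  [-1, -21, -23, ∞, -15]
  [-7, -22, -21, ∞, -13]
  [-6, 0, 1, -6, -8]
  [-2, 4, 5, ∞, 10]
M^⊗4:
  [-4, -11, -10, ∞, -2]
  [-15, -30, -29, ∞, -21]
  [-13, -28, -30, ∞, -22]
  [-8, -6, -8, -8, -10]
  [-3, -2, -4, ∞, 4]
M^⊗5:
  [-5, -17, -19, ∞, -11]
  [-21, -36, -38, ∞, -30]
  [-22, -37, -36, ∞, -28]
  [-10, -15, -14, -10, -12]
  [-4, -11, -10, ∞, -2]
Key observation: the optimum is the walk 3->2->3->2->3->2, with weight (-7) + (-8) + (-7) + (-8) + (-7) = -37.
Optimal value attained by: walk 3->2->3->2->3->2.
Answer: (M^⊗5)[3][2] = -37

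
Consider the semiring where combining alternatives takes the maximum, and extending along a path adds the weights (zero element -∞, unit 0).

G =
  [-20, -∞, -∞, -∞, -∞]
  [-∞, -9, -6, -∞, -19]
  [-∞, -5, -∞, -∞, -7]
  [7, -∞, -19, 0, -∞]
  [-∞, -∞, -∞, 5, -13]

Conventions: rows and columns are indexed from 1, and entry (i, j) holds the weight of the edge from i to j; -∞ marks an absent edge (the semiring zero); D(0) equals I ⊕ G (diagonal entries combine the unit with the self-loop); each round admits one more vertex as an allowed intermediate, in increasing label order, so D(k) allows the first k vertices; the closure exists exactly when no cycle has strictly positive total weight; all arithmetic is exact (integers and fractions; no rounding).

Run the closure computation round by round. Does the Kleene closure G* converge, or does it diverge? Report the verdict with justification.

D(0):
  [0, -∞, -∞, -∞, -∞]
  [-∞, 0, -6, -∞, -19]
  [-∞, -5, 0, -∞, -7]
  [7, -∞, -19, 0, -∞]
  [-∞, -∞, -∞, 5, 0]
D(1):
  [0, -∞, -∞, -∞, -∞]
  [-∞, 0, -6, -∞, -19]
  [-∞, -5, 0, -∞, -7]
  [7, -∞, -19, 0, -∞]
  [-∞, -∞, -∞, 5, 0]
D(2):
  [0, -∞, -∞, -∞, -∞]
  [-∞, 0, -6, -∞, -19]
  [-∞, -5, 0, -∞, -7]
  [7, -∞, -19, 0, -∞]
  [-∞, -∞, -∞, 5, 0]
D(3):
  [0, -∞, -∞, -∞, -∞]
  [-∞, 0, -6, -∞, -13]
  [-∞, -5, 0, -∞, -7]
  [7, -24, -19, 0, -26]
  [-∞, -∞, -∞, 5, 0]
D(4):
  [0, -∞, -∞, -∞, -∞]
  [-∞, 0, -6, -∞, -13]
  [-∞, -5, 0, -∞, -7]
  [7, -24, -19, 0, -26]
  [12, -19, -14, 5, 0]
D(5):
  [0, -∞, -∞, -∞, -∞]
  [-1, 0, -6, -8, -13]
  [5, -5, 0, -2, -7]
  [7, -24, -19, 0, -26]
  [12, -19, -14, 5, 0]
Key observation: every diagonal entry stays at the unit through all rounds, so no improving cycle exists.
Answer: CONVERGES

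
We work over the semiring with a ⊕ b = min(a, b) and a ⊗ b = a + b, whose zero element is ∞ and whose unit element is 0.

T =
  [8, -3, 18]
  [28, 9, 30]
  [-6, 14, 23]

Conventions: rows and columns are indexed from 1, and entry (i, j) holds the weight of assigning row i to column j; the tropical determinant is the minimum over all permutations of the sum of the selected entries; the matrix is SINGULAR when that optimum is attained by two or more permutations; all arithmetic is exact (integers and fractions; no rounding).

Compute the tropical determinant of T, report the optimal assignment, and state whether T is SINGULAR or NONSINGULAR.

σ = (1, 2, 3): 8 + 9 + 23 = 40
σ = (1, 3, 2): 8 + 30 + 14 = 52
σ = (2, 1, 3): (-3) + 28 + 23 = 48
σ = (2, 3, 1): (-3) + 30 + (-6) = 21
σ = (3, 1, 2): 18 + 28 + 14 = 60
σ = (3, 2, 1): 18 + 9 + (-6) = 21
Optimal value attained by: σ = (2, 3, 1).
Answer: det⊕(T) = 21; verdict: SINGULAR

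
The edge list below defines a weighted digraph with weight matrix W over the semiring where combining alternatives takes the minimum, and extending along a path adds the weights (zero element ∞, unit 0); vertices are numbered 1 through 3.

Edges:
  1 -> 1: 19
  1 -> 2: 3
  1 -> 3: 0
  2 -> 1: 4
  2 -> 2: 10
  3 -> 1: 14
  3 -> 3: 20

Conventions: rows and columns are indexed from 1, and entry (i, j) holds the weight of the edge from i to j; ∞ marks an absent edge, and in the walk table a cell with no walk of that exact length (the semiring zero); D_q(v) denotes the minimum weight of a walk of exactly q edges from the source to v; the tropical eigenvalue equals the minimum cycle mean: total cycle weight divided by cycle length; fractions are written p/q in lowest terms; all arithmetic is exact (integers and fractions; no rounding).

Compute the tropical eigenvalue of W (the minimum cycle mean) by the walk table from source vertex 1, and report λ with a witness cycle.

q=0: [0, ∞, ∞]
q=1: [19, 3, 0]
q=2: [7, 13, 19]
q=3: [17, 10, 7]
Optimal cycle mean attained by: cycle 1->2->1, total 3 + 4, length 2.
Answer: λ = 7/2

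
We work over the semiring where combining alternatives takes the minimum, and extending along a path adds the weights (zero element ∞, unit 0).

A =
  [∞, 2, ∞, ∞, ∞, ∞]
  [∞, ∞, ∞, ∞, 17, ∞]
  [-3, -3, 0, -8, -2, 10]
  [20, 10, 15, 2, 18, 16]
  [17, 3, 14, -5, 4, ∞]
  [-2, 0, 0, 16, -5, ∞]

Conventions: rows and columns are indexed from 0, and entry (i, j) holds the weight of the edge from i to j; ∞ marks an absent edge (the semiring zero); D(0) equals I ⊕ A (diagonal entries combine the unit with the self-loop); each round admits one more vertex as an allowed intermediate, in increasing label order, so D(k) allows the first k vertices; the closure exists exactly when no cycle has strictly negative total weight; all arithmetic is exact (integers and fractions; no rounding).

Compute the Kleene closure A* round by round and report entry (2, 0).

D(0):
  [0, 2, ∞, ∞, ∞, ∞]
  [∞, 0, ∞, ∞, 17, ∞]
  [-3, -3, 0, -8, -2, 10]
  [20, 10, 15, 0, 18, 16]
  [17, 3, 14, -5, 0, ∞]
  [-2, 0, 0, 16, -5, 0]
D(1):
  [0, 2, ∞, ∞, ∞, ∞]
  [∞, 0, ∞, ∞, 17, ∞]
  [-3, -3, 0, -8, -2, 10]
  [20, 10, 15, 0, 18, 16]
  [17, 3, 14, -5, 0, ∞]
  [-2, 0, 0, 16, -5, 0]
D(2):
  [0, 2, ∞, ∞, 19, ∞]
  [∞, 0, ∞, ∞, 17, ∞]
  [-3, -3, 0, -8, -2, 10]
  [20, 10, 15, 0, 18, 16]
  [17, 3, 14, -5, 0, ∞]
  [-2, 0, 0, 16, -5, 0]
D(3):
  [0, 2, ∞, ∞, 19, ∞]
  [∞, 0, ∞, ∞, 17, ∞]
  [-3, -3, 0, -8, -2, 10]
  [12, 10, 15, 0, 13, 16]
  [11, 3, 14, -5, 0, 24]
  [-3, -3, 0, -8, -5, 0]
D(4):
  [0, 2, ∞, ∞, 19, ∞]
  [∞, 0, ∞, ∞, 17, ∞]
  [-3, -3, 0, -8, -2, 8]
  [12, 10, 15, 0, 13, 16]
  [7, 3, 10, -5, 0, 11]
  [-3, -3, 0, -8, -5, 0]
D(5):
  [0, 2, 29, 14, 19, 30]
  [24, 0, 27, 12, 17, 28]
  [-3, -3, 0, -8, -2, 8]
  [12, 10, 15, 0, 13, 16]
  [7, 3, 10, -5, 0, 11]
  [-3, -3, 0, -10, -5, 0]
D(6):
  [0, 2, 29, 14, 19, 30]
  [24, 0, 27, 12, 17, 28]
  [-3, -3, 0, -8, -2, 8]
  [12, 10, 15, 0, 11, 16]
  [7, 3, 10, -5, 0, 11]
  [-3, -3, 0, -10, -5, 0]
Answer: A*[2][0] = -3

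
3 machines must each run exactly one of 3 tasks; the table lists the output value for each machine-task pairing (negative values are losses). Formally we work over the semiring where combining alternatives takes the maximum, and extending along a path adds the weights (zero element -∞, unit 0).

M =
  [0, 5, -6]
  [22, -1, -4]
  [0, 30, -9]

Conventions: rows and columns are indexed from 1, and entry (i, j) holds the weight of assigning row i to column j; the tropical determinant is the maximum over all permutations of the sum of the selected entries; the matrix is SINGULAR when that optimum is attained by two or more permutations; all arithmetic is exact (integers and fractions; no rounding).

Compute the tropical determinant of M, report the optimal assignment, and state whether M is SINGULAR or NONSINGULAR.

σ = (1, 2, 3): 0 + (-1) + (-9) = -10
σ = (1, 3, 2): 0 + (-4) + 30 = 26
σ = (2, 1, 3): 5 + 22 + (-9) = 18
σ = (2, 3, 1): 5 + (-4) + 0 = 1
σ = (3, 1, 2): (-6) + 22 + 30 = 46
σ = (3, 2, 1): (-6) + (-1) + 0 = -7
Optimal value attained by: σ = (3, 1, 2).
Answer: det⊕(M) = 46; verdict: NONSINGULAR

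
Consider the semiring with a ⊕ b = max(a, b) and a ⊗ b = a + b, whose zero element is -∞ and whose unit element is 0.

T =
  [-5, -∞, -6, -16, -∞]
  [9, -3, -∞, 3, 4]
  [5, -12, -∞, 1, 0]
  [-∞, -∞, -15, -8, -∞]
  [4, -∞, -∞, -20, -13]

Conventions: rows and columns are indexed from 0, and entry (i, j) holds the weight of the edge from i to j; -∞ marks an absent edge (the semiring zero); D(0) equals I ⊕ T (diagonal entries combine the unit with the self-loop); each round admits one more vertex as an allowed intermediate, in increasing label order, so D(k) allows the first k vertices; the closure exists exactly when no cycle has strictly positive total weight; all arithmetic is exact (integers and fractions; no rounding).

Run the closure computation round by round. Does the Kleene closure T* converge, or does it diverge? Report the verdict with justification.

D(0):
  [0, -∞, -6, -16, -∞]
  [9, 0, -∞, 3, 4]
  [5, -12, 0, 1, 0]
  [-∞, -∞, -15, 0, -∞]
  [4, -∞, -∞, -20, 0]
D(1):
  [0, -∞, -6, -16, -∞]
  [9, 0, 3, 3, 4]
  [5, -12, 0, 1, 0]
  [-∞, -∞, -15, 0, -∞]
  [4, -∞, -2, -12, 0]
D(2):
  [0, -∞, -6, -16, -∞]
  [9, 0, 3, 3, 4]
  [5, -12, 0, 1, 0]
  [-∞, -∞, -15, 0, -∞]
  [4, -∞, -2, -12, 0]
D(3):
  [0, -18, -6, -5, -6]
  [9, 0, 3, 4, 4]
  [5, -12, 0, 1, 0]
  [-10, -27, -15, 0, -15]
  [4, -14, -2, -1, 0]
D(4):
  [0, -18, -6, -5, -6]
  [9, 0, 3, 4, 4]
  [5, -12, 0, 1, 0]
  [-10, -27, -15, 0, -15]
  [4, -14, -2, -1, 0]
D(5):
  [0, -18, -6, -5, -6]
  [9, 0, 3, 4, 4]
  [5, -12, 0, 1, 0]
  [-10, -27, -15, 0, -15]
  [4, -14, -2, -1, 0]
Key observation: every diagonal entry stays at the unit through all rounds, so no improving cycle exists.
Answer: CONVERGES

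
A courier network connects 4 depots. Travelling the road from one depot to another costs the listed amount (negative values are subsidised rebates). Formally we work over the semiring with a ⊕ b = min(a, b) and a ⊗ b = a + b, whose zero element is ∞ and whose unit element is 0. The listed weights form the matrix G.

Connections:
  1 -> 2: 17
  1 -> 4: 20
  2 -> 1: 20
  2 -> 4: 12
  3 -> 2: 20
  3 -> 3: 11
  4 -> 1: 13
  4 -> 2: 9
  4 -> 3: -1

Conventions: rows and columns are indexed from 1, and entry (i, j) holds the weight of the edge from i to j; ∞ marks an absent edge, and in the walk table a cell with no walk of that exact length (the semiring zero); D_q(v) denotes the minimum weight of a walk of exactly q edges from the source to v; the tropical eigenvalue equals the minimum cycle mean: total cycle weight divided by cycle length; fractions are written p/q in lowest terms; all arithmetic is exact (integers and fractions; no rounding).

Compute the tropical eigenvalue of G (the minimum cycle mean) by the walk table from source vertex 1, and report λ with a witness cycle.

q=0: [0, ∞, ∞, ∞]
q=1: [∞, 17, ∞, 20]
q=2: [33, 29, 19, 29]
q=3: [42, 38, 28, 41]
q=4: [54, 48, 39, 50]
Optimal cycle mean attained by: cycle 2->4->3->2, total 12 + (-1) + 20, length 3.
Answer: λ = 31/3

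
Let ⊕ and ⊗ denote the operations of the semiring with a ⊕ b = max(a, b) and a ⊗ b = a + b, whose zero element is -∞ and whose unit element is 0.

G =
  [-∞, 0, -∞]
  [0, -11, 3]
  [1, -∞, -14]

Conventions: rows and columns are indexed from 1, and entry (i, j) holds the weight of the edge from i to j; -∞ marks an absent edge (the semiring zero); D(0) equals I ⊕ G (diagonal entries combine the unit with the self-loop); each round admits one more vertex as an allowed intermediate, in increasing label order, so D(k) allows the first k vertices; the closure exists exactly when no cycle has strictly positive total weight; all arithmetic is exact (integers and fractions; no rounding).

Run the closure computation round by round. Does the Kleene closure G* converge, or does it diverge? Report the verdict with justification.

D(0):
  [0, 0, -∞]
  [0, 0, 3]
  [1, -∞, 0]
D(1):
  [0, 0, -∞]
  [0, 0, 3]
  [1, 1, 0]
Detection: at round 2, diagonal entry (3, 3) turns strictly positive.
Key observation: the cycle 3->1->2->3 has total weight 1 + 0 + 3, which is strictly positive.
Answer: DIVERGES — positive cycle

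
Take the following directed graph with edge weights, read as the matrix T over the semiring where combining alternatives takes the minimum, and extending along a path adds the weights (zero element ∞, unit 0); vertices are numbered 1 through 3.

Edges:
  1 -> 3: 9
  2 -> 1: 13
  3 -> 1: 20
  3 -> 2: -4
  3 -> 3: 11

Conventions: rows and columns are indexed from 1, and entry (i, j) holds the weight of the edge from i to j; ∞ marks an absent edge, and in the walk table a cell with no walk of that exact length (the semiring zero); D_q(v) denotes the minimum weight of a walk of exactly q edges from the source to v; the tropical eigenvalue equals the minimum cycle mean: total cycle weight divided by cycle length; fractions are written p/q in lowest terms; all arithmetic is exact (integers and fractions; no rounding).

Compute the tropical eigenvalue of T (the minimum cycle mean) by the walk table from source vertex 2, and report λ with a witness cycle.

q=0: [∞, 0, ∞]
q=1: [13, ∞, ∞]
q=2: [∞, ∞, 22]
q=3: [42, 18, 33]
Optimal cycle mean attained by: cycle 1->3->2->1, total 9 + (-4) + 13, length 3.
Answer: λ = 6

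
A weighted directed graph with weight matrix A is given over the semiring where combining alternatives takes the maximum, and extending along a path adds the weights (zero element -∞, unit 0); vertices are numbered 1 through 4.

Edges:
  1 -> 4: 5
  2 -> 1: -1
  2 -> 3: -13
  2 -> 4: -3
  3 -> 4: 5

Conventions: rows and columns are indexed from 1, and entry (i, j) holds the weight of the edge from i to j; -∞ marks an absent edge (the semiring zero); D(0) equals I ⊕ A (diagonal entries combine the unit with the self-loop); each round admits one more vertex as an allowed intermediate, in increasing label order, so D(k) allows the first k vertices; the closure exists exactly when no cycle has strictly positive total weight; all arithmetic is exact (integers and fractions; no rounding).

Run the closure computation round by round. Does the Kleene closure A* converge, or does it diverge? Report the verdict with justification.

D(0):
  [0, -∞, -∞, 5]
  [-1, 0, -13, -3]
  [-∞, -∞, 0, 5]
  [-∞, -∞, -∞, 0]
D(1):
  [0, -∞, -∞, 5]
  [-1, 0, -13, 4]
  [-∞, -∞, 0, 5]
  [-∞, -∞, -∞, 0]
D(2):
  [0, -∞, -∞, 5]
  [-1, 0, -13, 4]
  [-∞, -∞, 0, 5]
  [-∞, -∞, -∞, 0]
D(3):
  [0, -∞, -∞, 5]
  [-1, 0, -13, 4]
  [-∞, -∞, 0, 5]
  [-∞, -∞, -∞, 0]
D(4):
  [0, -∞, -∞, 5]
  [-1, 0, -13, 4]
  [-∞, -∞, 0, 5]
  [-∞, -∞, -∞, 0]
Key observation: every diagonal entry stays at the unit through all rounds, so no improving cycle exists.
Answer: CONVERGES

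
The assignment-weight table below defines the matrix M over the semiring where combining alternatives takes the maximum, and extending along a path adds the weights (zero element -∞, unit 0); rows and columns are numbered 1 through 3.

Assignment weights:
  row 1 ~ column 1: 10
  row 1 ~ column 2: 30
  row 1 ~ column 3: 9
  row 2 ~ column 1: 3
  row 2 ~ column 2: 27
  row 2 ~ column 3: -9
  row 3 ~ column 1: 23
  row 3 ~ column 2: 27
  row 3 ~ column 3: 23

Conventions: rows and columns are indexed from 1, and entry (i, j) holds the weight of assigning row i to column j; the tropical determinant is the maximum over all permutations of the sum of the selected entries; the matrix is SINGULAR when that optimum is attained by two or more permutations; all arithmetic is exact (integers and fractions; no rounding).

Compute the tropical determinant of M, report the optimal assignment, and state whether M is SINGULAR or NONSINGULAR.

σ = (1, 2, 3): 10 + 27 + 23 = 60
σ = (1, 3, 2): 10 + (-9) + 27 = 28
σ = (2, 1, 3): 30 + 3 + 23 = 56
σ = (2, 3, 1): 30 + (-9) + 23 = 44
σ = (3, 1, 2): 9 + 3 + 27 = 39
σ = (3, 2, 1): 9 + 27 + 23 = 59
Optimal value attained by: σ = (1, 2, 3).
Answer: det⊕(M) = 60; verdict: NONSINGULAR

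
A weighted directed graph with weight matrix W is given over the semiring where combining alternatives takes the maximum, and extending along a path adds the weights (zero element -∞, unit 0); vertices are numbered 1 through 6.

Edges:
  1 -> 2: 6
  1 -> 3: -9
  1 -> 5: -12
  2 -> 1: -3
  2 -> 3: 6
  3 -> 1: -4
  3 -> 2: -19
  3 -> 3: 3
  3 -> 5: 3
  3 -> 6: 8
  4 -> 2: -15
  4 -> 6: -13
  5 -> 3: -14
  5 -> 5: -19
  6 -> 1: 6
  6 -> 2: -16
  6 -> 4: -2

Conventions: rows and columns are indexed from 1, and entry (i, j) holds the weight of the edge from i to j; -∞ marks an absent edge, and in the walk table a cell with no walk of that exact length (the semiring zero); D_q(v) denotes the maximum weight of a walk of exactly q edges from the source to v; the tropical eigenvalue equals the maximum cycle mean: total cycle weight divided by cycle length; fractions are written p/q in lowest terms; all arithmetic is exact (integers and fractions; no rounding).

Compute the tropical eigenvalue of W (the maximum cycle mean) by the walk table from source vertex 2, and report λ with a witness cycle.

q=0: [-∞, 0, -∞, -∞, -∞, -∞]
q=1: [-3, -∞, 6, -∞, -∞, -∞]
q=2: [2, 3, 9, -∞, 9, 14]
q=3: [20, 8, 12, 12, 12, 17]
q=4: [23, 26, 15, 15, 15, 20]
q=5: [26, 29, 32, 18, 18, 23]
q=6: [29, 32, 35, 21, 35, 40]
Optimal cycle mean attained by: cycle 1->2->3->6->1, total 6 + 6 + 8 + 6, length 4.
Answer: λ = 13/2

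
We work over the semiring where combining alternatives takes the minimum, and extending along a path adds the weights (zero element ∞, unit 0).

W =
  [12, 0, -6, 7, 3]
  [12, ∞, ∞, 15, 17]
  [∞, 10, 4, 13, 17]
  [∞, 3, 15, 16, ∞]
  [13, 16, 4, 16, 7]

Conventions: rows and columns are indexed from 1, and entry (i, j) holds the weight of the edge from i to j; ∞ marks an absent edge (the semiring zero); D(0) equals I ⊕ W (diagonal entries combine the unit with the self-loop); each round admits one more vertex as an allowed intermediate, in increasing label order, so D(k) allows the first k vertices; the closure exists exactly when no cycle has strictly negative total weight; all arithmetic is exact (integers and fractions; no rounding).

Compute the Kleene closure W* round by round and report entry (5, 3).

D(0):
  [0, 0, -6, 7, 3]
  [12, 0, ∞, 15, 17]
  [∞, 10, 0, 13, 17]
  [∞, 3, 15, 0, ∞]
  [13, 16, 4, 16, 0]
D(1):
  [0, 0, -6, 7, 3]
  [12, 0, 6, 15, 15]
  [∞, 10, 0, 13, 17]
  [∞, 3, 15, 0, ∞]
  [13, 13, 4, 16, 0]
D(2):
  [0, 0, -6, 7, 3]
  [12, 0, 6, 15, 15]
  [22, 10, 0, 13, 17]
  [15, 3, 9, 0, 18]
  [13, 13, 4, 16, 0]
D(3):
  [0, 0, -6, 7, 3]
  [12, 0, 6, 15, 15]
  [22, 10, 0, 13, 17]
  [15, 3, 9, 0, 18]
  [13, 13, 4, 16, 0]
D(4):
  [0, 0, -6, 7, 3]
  [12, 0, 6, 15, 15]
  [22, 10, 0, 13, 17]
  [15, 3, 9, 0, 18]
  [13, 13, 4, 16, 0]
D(5):
  [0, 0, -6, 7, 3]
  [12, 0, 6, 15, 15]
  [22, 10, 0, 13, 17]
  [15, 3, 9, 0, 18]
  [13, 13, 4, 16, 0]
Answer: W*[5][3] = 4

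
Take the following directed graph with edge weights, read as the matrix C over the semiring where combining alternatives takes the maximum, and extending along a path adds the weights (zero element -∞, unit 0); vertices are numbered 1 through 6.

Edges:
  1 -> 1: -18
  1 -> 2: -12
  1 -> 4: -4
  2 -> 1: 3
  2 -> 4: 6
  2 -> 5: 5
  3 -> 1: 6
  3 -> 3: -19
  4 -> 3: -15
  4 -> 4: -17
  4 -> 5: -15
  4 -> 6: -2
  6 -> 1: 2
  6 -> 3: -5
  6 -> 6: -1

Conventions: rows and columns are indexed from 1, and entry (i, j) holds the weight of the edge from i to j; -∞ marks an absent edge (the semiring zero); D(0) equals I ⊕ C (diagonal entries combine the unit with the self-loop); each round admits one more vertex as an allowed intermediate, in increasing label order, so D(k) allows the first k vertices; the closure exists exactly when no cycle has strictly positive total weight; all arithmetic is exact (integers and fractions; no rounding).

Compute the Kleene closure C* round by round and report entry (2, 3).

D(0):
  [0, -12, -∞, -4, -∞, -∞]
  [3, 0, -∞, 6, 5, -∞]
  [6, -∞, 0, -∞, -∞, -∞]
  [-∞, -∞, -15, 0, -15, -2]
  [-∞, -∞, -∞, -∞, 0, -∞]
  [2, -∞, -5, -∞, -∞, 0]
D(1):
  [0, -12, -∞, -4, -∞, -∞]
  [3, 0, -∞, 6, 5, -∞]
  [6, -6, 0, 2, -∞, -∞]
  [-∞, -∞, -15, 0, -15, -2]
  [-∞, -∞, -∞, -∞, 0, -∞]
  [2, -10, -5, -2, -∞, 0]
D(2):
  [0, -12, -∞, -4, -7, -∞]
  [3, 0, -∞, 6, 5, -∞]
  [6, -6, 0, 2, -1, -∞]
  [-∞, -∞, -15, 0, -15, -2]
  [-∞, -∞, -∞, -∞, 0, -∞]
  [2, -10, -5, -2, -5, 0]
D(3):
  [0, -12, -∞, -4, -7, -∞]
  [3, 0, -∞, 6, 5, -∞]
  [6, -6, 0, 2, -1, -∞]
  [-9, -21, -15, 0, -15, -2]
  [-∞, -∞, -∞, -∞, 0, -∞]
  [2, -10, -5, -2, -5, 0]
D(4):
  [0, -12, -19, -4, -7, -6]
  [3, 0, -9, 6, 5, 4]
  [6, -6, 0, 2, -1, 0]
  [-9, -21, -15, 0, -15, -2]
  [-∞, -∞, -∞, -∞, 0, -∞]
  [2, -10, -5, -2, -5, 0]
D(5):
  [0, -12, -19, -4, -7, -6]
  [3, 0, -9, 6, 5, 4]
  [6, -6, 0, 2, -1, 0]
  [-9, -21, -15, 0, -15, -2]
  [-∞, -∞, -∞, -∞, 0, -∞]
  [2, -10, -5, -2, -5, 0]
D(6):
  [0, -12, -11, -4, -7, -6]
  [6, 0, -1, 6, 5, 4]
  [6, -6, 0, 2, -1, 0]
  [0, -12, -7, 0, -7, -2]
  [-∞, -∞, -∞, -∞, 0, -∞]
  [2, -10, -5, -2, -5, 0]
Answer: C*[2][3] = -1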